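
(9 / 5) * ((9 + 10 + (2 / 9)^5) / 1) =1121963 / 32805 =34.20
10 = 10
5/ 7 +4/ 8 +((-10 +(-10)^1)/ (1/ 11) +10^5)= 1396937/ 14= 99781.21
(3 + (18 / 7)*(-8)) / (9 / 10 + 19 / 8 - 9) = 4920 / 1603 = 3.07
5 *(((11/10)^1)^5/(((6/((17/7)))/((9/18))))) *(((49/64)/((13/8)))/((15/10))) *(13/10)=19165069/28800000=0.67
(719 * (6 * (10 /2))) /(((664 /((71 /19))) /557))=426514395 /6308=67614.84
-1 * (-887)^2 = -786769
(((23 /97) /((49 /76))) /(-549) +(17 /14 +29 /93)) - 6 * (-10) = 9953747123 /161782614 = 61.53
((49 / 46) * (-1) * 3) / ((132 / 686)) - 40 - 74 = -132175 / 1012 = -130.61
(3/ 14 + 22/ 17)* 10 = 1795/ 119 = 15.08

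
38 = 38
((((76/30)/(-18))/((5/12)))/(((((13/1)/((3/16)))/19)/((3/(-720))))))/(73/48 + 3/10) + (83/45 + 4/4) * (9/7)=2296453/627900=3.66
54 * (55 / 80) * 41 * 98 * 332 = 49523859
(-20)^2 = 400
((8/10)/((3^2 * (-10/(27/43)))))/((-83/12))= 72/89225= 0.00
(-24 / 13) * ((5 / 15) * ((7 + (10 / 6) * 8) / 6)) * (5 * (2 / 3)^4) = -2.06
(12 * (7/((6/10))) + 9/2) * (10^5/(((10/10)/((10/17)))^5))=5000000000/4913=1017708.12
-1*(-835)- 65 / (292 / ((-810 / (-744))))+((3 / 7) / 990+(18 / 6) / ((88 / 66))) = 837.01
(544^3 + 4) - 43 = 160989145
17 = 17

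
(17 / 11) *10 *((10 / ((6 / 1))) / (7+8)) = 170 / 99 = 1.72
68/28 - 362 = -2517/7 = -359.57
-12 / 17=-0.71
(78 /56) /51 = 13 /476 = 0.03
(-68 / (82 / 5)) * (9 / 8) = -765 / 164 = -4.66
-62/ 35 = -1.77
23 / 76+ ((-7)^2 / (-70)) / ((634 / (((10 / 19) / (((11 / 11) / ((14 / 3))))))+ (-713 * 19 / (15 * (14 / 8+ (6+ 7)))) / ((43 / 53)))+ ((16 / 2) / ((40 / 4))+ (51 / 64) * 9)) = 73843261741 / 247000824068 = 0.30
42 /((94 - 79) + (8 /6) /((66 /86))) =4158 /1657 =2.51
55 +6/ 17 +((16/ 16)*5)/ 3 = 2908/ 51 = 57.02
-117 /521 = -0.22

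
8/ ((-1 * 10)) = -0.80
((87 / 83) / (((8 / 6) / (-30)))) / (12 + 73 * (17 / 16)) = -31320 / 118939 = -0.26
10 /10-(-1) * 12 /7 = 2.71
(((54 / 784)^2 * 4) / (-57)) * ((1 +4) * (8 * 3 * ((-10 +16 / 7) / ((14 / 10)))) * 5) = 2460375 / 2235331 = 1.10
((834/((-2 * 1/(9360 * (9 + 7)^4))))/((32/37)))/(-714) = 49293803520/119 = 414233643.03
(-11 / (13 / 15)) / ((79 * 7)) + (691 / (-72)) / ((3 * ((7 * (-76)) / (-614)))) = -219219019 / 59007312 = -3.72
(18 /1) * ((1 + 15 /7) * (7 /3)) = 132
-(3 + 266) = -269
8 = 8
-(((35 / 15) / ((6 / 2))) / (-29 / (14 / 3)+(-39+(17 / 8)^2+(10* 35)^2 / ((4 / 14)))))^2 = -0.00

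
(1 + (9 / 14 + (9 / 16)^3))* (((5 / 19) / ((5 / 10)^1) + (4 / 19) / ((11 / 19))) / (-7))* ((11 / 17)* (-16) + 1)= 2.17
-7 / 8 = -0.88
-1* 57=-57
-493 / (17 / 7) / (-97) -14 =-1155 / 97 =-11.91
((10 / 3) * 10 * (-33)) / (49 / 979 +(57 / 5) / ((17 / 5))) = -4576825 / 14159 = -323.24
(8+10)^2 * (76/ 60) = 2052/ 5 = 410.40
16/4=4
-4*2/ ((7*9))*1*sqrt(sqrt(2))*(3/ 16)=-2^(1/ 4)/ 42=-0.03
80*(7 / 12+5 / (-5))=-100 / 3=-33.33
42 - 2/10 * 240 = -6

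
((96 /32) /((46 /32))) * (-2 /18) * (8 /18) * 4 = -256 /621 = -0.41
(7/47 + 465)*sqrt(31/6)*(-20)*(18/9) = -437240*sqrt(186)/141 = -42291.90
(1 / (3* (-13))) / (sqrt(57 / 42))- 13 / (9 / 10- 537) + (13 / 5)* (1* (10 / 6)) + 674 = 1212225 / 1787- sqrt(266) / 741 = 678.34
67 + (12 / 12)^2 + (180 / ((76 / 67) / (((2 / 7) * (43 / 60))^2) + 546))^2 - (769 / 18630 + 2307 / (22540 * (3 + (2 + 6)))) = 3904489747409899554311 / 57378396519974500740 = 68.05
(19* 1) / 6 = 19 / 6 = 3.17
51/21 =17/7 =2.43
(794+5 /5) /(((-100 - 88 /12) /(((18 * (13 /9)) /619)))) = -31005 /99659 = -0.31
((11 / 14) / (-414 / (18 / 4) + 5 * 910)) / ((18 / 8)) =11 / 140427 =0.00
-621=-621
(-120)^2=14400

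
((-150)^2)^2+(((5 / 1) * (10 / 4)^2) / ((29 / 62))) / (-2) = 58724996125 / 116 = 506249966.59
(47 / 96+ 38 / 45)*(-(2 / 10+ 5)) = -24973 / 3600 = -6.94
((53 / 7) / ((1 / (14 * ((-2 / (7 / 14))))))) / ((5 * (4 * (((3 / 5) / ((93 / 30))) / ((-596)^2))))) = -583619888 / 15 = -38907992.53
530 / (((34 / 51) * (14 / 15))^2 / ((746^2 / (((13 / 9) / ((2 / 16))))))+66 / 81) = 671940896625 / 1033043017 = 650.45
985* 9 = 8865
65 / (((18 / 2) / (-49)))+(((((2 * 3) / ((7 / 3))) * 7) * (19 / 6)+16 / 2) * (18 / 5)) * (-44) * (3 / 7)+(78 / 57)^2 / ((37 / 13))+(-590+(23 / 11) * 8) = -49420620211 / 9256401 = -5339.08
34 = 34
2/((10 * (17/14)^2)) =196/1445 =0.14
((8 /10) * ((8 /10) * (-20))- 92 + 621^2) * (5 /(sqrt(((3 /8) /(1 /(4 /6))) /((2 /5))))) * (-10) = -7710724 * sqrt(10) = -24383450.25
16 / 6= 8 / 3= 2.67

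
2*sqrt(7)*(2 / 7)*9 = 36*sqrt(7) / 7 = 13.61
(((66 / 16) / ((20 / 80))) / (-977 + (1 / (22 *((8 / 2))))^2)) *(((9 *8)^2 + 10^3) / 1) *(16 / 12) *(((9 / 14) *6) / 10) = -14223002112 / 264806045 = -53.71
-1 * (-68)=68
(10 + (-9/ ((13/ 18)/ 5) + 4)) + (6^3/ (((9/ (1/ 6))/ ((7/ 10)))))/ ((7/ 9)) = -2906/ 65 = -44.71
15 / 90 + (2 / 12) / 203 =34 / 203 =0.17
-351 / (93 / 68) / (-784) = 1989 / 6076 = 0.33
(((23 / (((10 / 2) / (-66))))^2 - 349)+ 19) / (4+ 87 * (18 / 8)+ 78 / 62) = 284713176 / 623125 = 456.91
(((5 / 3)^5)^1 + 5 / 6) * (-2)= -27.39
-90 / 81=-10 / 9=-1.11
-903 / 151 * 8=-47.84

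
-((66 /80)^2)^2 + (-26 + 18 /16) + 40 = 37534079 /2560000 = 14.66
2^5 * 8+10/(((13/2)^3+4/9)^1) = 1014160/3961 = 256.04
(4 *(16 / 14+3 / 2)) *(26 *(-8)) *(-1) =15392 / 7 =2198.86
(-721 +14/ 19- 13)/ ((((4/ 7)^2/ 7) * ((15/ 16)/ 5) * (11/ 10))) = -15928920/ 209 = -76214.93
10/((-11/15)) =-150/11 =-13.64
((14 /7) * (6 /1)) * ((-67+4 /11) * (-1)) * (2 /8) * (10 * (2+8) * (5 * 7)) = 7696500 /11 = 699681.82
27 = 27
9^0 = 1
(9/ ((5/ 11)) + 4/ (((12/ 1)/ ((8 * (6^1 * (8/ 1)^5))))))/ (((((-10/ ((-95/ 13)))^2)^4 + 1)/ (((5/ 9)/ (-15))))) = -44523072870940099/ 30484434728295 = -1460.52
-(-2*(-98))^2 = -38416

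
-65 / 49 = -1.33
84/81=28/27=1.04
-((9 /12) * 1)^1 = -3 /4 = -0.75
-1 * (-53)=53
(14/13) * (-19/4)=-133/26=-5.12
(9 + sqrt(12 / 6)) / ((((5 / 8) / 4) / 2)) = 64*sqrt(2) / 5 + 576 / 5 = 133.30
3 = 3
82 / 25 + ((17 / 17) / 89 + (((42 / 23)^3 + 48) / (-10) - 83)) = -2304269924 / 27071575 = -85.12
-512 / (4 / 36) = -4608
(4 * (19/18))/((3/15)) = 21.11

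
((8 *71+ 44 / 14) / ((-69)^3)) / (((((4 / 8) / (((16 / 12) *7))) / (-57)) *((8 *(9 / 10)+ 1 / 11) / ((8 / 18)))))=133693120 / 1185588981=0.11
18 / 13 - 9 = -99 / 13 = -7.62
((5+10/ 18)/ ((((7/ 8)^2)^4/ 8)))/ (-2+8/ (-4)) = -1677721600/ 51883209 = -32.34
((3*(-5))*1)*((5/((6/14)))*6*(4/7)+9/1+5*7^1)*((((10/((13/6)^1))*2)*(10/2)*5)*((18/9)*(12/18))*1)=-5040000/13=-387692.31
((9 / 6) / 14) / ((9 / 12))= 1 / 7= 0.14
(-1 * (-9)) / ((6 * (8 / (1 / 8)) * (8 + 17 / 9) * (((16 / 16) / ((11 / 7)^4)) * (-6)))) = -131769 / 54704384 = -0.00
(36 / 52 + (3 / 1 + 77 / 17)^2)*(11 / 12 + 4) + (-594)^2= 15919978211 / 45084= 353118.14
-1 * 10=-10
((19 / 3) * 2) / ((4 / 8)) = 76 / 3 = 25.33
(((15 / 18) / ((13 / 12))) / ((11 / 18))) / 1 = 180 / 143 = 1.26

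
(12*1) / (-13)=-12 / 13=-0.92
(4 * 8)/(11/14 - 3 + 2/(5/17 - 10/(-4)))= -42560/1993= -21.35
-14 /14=-1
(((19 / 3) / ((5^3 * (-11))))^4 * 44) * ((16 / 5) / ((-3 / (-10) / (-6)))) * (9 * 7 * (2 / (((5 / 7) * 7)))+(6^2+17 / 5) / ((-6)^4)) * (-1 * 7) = 216939634576 / 969093017578125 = 0.00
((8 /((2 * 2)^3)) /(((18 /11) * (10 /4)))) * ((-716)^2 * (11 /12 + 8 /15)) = 10221079 /450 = 22713.51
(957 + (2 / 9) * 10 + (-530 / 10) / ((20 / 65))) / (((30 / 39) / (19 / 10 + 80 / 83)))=875456231 / 298800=2929.91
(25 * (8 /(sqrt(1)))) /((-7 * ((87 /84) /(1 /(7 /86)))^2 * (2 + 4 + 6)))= -5916800 /17661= -335.02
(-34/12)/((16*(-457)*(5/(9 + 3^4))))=51/7312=0.01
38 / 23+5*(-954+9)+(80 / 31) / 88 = -37044987 / 7843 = -4723.32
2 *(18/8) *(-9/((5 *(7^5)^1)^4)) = -81/99740332872015001250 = -0.00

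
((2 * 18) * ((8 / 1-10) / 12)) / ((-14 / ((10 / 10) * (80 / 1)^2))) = 19200 / 7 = 2742.86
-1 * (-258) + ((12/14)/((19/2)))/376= 3225519/12502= 258.00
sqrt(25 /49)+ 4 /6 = 29 /21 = 1.38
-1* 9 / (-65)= 9 / 65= 0.14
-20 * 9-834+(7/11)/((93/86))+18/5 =-5165186/5115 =-1009.81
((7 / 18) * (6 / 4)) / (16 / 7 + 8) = 49 / 864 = 0.06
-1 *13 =-13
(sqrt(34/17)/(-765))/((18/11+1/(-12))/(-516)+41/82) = -7568*sqrt(2)/2877335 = -0.00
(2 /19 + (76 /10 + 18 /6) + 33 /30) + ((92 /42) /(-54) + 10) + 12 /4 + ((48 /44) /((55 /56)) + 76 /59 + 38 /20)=29.06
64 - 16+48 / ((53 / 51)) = 4992 / 53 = 94.19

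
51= 51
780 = 780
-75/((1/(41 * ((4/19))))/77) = -947100/19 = -49847.37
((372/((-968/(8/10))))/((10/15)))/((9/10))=-62/121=-0.51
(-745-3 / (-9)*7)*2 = -1485.33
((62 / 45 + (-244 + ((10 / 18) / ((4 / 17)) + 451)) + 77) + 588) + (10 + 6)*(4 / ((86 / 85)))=7267819 / 7740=938.99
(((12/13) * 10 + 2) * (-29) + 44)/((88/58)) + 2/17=-902111/4862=-185.54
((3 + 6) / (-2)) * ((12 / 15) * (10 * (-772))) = 27792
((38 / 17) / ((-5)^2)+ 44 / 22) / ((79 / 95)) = 16872 / 6715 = 2.51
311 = 311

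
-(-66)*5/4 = 165/2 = 82.50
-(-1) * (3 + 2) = 5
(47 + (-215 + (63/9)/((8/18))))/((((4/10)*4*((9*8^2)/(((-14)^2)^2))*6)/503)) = -1225818545/2304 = -532039.30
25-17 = 8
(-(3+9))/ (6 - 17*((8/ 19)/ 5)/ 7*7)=-570/ 217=-2.63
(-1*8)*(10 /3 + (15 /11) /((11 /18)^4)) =-50675440 /483153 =-104.88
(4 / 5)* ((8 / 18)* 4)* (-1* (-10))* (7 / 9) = 896 / 81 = 11.06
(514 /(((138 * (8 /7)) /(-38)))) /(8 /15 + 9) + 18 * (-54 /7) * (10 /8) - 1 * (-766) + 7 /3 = 581.77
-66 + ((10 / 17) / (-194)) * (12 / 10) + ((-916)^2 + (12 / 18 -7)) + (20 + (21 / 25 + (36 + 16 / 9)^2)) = 2806390421624 / 3339225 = 840431.66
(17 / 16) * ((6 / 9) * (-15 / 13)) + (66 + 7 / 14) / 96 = -311 / 2496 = -0.12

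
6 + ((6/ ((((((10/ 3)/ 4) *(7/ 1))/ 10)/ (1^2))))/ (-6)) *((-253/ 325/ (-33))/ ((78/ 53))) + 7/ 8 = 6.85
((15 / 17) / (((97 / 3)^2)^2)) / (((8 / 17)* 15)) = 81 / 708234248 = 0.00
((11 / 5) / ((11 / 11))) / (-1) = -11 / 5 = -2.20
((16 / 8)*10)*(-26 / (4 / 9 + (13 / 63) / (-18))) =-589680 / 491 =-1200.98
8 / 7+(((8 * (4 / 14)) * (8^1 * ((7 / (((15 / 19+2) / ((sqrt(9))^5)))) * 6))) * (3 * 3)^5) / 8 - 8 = 183206842032 / 371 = 493818981.22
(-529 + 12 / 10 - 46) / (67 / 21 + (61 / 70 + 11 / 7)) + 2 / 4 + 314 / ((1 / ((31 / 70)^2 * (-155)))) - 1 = -399460434 / 41405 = -9647.64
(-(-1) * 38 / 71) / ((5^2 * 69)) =38 / 122475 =0.00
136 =136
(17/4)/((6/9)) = 51/8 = 6.38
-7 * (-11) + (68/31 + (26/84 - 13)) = 66.50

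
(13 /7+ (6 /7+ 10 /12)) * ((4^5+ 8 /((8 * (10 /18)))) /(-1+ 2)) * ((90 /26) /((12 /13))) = 13646.80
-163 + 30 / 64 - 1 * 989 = -1151.53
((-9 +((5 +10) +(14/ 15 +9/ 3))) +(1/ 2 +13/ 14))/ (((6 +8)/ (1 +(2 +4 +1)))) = 4772/ 735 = 6.49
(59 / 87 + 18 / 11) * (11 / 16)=2215 / 1392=1.59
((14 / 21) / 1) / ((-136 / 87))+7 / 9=215 / 612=0.35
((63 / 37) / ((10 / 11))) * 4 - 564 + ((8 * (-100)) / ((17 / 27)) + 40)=-1787.10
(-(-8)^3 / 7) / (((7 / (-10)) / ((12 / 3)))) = -20480 / 49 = -417.96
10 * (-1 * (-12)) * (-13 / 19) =-1560 / 19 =-82.11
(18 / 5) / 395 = 18 / 1975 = 0.01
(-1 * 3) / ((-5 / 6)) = 18 / 5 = 3.60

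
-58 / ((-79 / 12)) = 696 / 79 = 8.81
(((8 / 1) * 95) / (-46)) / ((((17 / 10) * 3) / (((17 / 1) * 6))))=-7600 / 23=-330.43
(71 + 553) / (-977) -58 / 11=-63530 / 10747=-5.91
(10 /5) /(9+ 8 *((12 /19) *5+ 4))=38 /1259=0.03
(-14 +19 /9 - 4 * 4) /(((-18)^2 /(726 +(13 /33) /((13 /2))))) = -1503490 /24057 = -62.50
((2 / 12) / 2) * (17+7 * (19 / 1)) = 12.50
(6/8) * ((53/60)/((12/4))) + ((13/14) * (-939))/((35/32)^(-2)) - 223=-38887151/30720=-1265.86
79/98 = 0.81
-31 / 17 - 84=-1459 / 17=-85.82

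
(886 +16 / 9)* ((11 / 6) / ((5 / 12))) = 35156 / 9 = 3906.22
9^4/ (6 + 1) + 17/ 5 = 32924/ 35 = 940.69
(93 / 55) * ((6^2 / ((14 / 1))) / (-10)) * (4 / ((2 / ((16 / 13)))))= -26784 / 25025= -1.07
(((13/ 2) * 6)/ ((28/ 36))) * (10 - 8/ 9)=3198/ 7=456.86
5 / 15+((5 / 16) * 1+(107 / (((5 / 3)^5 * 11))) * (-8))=-8918759 / 1650000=-5.41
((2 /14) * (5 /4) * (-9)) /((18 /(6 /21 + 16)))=-285 /196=-1.45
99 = 99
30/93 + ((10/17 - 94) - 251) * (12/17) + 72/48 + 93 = -2657089/17918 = -148.29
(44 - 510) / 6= -77.67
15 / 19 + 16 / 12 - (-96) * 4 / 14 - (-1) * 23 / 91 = 154594 / 5187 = 29.80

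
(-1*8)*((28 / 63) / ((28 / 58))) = -464 / 63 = -7.37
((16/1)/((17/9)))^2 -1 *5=19291/289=66.75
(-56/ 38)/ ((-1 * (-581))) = -4/ 1577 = -0.00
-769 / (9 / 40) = -30760 / 9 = -3417.78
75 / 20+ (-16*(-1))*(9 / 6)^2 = 159 / 4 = 39.75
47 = 47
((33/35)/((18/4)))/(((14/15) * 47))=11/2303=0.00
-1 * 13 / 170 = -13 / 170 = -0.08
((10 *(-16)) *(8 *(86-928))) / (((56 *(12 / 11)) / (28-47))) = -7039120 / 21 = -335196.19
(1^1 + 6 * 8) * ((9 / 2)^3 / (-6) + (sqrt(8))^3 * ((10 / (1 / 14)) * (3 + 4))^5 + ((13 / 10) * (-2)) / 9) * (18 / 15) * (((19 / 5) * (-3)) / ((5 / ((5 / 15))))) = -914021217550543495.04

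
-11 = -11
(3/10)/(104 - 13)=3/910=0.00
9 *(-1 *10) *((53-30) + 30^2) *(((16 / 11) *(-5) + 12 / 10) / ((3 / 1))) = 168153.82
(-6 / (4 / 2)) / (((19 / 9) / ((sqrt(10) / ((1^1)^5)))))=-27* sqrt(10) / 19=-4.49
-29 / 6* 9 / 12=-3.62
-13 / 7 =-1.86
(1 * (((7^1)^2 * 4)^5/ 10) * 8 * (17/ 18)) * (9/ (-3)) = -9834658269184/ 15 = -655643884612.27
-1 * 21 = -21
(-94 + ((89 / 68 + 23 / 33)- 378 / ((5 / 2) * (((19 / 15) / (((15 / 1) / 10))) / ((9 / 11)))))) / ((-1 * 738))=10168337 / 31465368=0.32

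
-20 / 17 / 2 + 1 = 7 / 17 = 0.41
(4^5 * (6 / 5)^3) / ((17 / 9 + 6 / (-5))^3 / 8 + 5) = 1289945088 / 3674791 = 351.03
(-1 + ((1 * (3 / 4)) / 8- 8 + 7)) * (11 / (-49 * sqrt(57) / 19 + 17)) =216733 / 54784 + 32879 * sqrt(57) / 54784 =8.49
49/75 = 0.65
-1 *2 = -2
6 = 6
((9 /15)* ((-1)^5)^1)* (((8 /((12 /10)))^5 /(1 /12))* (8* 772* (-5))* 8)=632422400000 /27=23423051851.85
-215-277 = -492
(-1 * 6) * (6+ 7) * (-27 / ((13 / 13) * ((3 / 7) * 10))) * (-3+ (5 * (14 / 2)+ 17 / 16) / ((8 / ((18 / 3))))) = 3781323 / 320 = 11816.63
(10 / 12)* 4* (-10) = -100 / 3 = -33.33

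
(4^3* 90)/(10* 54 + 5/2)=2304/217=10.62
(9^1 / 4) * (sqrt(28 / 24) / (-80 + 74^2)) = 3 * sqrt(42) / 43168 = 0.00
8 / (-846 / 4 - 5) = -16 / 433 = -0.04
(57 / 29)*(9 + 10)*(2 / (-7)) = -10.67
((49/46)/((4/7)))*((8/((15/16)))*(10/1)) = 10976/69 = 159.07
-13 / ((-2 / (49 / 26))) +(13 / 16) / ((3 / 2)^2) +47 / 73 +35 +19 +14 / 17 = 1520737 / 22338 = 68.08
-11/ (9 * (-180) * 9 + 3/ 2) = 22/ 29157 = 0.00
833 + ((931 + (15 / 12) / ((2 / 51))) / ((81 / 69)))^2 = 31427719009 / 46656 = 673605.09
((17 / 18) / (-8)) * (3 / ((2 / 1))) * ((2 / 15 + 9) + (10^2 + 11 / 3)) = -799 / 40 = -19.98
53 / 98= 0.54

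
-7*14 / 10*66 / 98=-33 / 5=-6.60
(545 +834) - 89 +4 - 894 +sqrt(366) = sqrt(366) +400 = 419.13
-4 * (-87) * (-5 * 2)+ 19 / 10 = -34781 / 10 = -3478.10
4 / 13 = 0.31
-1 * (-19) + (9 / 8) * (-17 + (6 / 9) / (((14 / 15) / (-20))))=-907 / 56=-16.20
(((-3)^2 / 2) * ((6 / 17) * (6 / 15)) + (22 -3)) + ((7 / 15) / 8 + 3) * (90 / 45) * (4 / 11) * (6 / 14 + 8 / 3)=1562152 / 58905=26.52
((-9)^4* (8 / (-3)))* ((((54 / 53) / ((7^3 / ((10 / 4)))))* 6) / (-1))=14171760 / 18179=779.57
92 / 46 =2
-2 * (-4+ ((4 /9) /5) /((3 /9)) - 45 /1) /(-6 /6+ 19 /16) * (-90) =-46784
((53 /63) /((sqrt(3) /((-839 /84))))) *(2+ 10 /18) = -1022741 *sqrt(3) /142884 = -12.40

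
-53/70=-0.76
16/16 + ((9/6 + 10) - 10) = 2.50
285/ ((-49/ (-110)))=31350/ 49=639.80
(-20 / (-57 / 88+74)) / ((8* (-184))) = 11 / 59386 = 0.00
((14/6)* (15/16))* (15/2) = 16.41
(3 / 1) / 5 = 3 / 5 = 0.60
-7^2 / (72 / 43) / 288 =-2107 / 20736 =-0.10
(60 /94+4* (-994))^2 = 34909932964 /2209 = 15803500.66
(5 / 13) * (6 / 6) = 5 / 13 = 0.38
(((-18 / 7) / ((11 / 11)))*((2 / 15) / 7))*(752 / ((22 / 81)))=-365472 / 2695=-135.61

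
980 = 980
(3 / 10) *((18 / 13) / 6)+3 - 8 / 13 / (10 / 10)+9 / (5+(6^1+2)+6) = 7231 / 2470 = 2.93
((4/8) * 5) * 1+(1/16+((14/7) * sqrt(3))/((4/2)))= sqrt(3)+41/16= 4.29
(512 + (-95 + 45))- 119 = 343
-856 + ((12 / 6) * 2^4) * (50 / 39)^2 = -1221976 / 1521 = -803.40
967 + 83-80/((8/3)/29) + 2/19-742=-10676/19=-561.89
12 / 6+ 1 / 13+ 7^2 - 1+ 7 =742 / 13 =57.08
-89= -89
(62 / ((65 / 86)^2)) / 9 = 458552 / 38025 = 12.06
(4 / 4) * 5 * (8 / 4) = 10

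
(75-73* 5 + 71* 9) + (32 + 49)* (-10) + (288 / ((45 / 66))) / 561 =-39121 / 85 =-460.25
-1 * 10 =-10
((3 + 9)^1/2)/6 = 1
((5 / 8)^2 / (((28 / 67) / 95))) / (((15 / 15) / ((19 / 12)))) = 3023375 / 21504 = 140.60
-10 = -10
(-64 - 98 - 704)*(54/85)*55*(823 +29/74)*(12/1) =-298980764.30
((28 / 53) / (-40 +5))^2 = 16 / 70225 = 0.00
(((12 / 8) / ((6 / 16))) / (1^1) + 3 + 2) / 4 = 9 / 4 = 2.25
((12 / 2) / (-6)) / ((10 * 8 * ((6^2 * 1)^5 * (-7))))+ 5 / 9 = 18811699201 / 33861058560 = 0.56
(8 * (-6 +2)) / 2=-16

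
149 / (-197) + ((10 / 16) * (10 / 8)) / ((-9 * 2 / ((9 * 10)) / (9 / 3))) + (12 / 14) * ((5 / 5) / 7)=-3815683 / 308896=-12.35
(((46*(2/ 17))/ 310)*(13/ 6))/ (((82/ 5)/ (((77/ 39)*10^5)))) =88550000/ 194463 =455.36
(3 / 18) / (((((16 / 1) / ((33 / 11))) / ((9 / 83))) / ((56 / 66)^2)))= 49 / 20086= 0.00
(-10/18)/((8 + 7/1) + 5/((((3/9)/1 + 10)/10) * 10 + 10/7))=-247/6858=-0.04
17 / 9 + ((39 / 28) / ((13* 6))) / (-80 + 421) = 324641 / 171864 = 1.89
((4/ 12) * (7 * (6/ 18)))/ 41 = 7/ 369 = 0.02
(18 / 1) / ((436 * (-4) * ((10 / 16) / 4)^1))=-36 / 545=-0.07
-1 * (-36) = 36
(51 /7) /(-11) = -51 /77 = -0.66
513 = 513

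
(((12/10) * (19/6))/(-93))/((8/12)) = -19/310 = -0.06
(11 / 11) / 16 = 1 / 16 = 0.06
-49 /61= -0.80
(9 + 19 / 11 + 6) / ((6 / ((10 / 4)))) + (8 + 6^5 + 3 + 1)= 257234 / 33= 7794.97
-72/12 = -6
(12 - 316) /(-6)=152 /3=50.67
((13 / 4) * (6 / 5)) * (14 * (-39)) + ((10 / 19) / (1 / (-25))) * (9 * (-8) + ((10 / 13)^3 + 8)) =-269927721 / 208715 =-1293.28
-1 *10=-10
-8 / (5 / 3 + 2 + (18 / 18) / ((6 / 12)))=-24 / 17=-1.41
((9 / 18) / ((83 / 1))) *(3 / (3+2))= 3 / 830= 0.00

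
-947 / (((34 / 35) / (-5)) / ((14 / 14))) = 165725 / 34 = 4874.26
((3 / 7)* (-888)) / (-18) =148 / 7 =21.14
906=906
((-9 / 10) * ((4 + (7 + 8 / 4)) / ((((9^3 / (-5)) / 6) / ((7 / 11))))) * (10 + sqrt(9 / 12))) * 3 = 9.99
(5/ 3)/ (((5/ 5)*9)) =5/ 27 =0.19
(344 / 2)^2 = 29584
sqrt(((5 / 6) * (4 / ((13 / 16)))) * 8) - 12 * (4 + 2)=-72 + 16 * sqrt(195) / 39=-66.27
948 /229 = 4.14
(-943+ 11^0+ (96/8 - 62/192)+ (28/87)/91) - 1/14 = -78569643/84448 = -930.39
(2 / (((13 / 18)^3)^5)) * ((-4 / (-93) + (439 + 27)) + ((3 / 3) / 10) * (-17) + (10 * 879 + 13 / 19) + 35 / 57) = 367798018014996825532760064 / 150742454926497279365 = 2439909.97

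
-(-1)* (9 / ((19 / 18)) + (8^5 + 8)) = 622906 / 19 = 32784.53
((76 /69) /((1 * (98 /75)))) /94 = 475 /52969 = 0.01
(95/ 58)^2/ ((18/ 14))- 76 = -2237801/ 30276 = -73.91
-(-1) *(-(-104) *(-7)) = -728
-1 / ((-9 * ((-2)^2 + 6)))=1 / 90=0.01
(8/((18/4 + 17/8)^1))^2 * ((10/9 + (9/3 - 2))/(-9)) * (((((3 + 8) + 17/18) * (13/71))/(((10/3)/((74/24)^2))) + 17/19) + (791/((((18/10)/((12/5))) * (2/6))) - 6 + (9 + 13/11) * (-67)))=-4074707145152/4797904023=-849.27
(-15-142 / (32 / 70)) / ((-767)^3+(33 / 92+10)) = 59915 / 83024048086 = 0.00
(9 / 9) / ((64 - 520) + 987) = 1 / 531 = 0.00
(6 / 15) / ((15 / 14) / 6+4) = 56 / 585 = 0.10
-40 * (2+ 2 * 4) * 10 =-4000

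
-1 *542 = -542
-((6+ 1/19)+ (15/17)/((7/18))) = -18815/2261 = -8.32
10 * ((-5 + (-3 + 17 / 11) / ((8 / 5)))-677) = -75120 / 11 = -6829.09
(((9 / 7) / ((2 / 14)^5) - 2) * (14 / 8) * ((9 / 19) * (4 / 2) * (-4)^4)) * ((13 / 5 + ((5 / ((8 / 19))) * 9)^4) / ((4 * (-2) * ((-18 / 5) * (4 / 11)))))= 4445490320987208647 / 38912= 114244714252343.97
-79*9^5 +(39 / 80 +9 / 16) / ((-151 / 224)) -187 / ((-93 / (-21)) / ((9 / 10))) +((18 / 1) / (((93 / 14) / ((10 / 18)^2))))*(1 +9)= -5895829940531 / 1263870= -4664902.20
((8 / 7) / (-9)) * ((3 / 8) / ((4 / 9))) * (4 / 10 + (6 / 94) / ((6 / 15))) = -789 / 13160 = -0.06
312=312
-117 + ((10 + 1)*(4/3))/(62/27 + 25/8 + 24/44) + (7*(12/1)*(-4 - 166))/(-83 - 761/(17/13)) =-621438176/6677367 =-93.07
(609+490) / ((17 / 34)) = 2198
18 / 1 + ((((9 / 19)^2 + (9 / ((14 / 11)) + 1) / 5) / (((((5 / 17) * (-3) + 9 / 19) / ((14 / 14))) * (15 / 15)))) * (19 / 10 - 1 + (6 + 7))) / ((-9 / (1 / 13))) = 3807085669 / 205405200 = 18.53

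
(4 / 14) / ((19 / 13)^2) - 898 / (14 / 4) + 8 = -89686 / 361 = -248.44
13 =13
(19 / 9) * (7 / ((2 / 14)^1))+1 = 940 / 9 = 104.44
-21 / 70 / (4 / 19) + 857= 34223 / 40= 855.58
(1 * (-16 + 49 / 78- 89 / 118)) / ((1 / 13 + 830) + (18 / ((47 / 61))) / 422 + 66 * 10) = -183990101 / 17001676944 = -0.01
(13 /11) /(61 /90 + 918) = 1170 /909491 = 0.00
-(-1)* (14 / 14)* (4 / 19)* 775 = 3100 / 19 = 163.16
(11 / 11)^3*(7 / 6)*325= 2275 / 6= 379.17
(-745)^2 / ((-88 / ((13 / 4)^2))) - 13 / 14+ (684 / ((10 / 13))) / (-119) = -66627.17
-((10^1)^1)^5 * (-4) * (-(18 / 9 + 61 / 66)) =-38600000 / 33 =-1169696.97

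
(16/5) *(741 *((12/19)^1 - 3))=-5616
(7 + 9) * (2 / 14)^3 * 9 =144 / 343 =0.42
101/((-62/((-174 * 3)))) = 850.35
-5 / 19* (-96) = 480 / 19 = 25.26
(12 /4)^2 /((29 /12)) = 108 /29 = 3.72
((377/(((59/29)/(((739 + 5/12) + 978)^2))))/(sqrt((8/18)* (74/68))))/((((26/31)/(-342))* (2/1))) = -17058650041011* sqrt(1258)/3776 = -160233380278.19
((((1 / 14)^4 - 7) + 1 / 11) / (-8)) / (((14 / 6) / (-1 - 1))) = -8758815 / 11832128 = -0.74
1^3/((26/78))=3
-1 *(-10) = 10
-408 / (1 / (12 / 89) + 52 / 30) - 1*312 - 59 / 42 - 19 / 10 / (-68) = -311817881 / 871080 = -357.97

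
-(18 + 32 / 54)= -502 / 27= -18.59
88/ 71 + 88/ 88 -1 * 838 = -59339/ 71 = -835.76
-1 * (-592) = 592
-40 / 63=-0.63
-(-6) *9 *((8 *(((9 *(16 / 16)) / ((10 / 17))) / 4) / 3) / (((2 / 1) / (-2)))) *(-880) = 484704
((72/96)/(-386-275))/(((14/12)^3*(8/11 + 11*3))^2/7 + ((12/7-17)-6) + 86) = -29638224/12394200363757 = -0.00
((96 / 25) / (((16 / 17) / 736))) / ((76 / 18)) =337824 / 475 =711.21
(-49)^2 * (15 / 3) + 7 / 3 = 36022 / 3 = 12007.33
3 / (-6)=-1 / 2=-0.50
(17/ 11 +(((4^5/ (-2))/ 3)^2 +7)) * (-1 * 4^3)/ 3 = -184603520/ 297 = -621560.67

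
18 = 18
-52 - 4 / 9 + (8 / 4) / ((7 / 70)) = -292 / 9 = -32.44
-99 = -99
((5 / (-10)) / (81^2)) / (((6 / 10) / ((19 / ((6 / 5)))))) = -475 / 236196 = -0.00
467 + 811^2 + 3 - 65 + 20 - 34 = 658112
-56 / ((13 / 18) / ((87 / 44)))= -21924 / 143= -153.31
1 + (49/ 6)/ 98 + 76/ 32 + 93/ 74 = 4187/ 888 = 4.72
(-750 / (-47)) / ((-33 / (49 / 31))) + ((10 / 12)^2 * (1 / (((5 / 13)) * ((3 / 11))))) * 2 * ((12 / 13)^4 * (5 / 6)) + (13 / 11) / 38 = 9737767477 / 1338030122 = 7.28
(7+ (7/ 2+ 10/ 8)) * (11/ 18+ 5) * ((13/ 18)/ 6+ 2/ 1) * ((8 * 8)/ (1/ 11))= 23915386/ 243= 98417.23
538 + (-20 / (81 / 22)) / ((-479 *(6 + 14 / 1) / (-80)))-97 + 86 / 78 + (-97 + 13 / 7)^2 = 234649307566 / 24714963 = 9494.22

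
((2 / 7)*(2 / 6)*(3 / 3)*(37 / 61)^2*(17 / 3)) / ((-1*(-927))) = 0.00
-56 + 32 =-24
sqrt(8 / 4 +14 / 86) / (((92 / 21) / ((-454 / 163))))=-0.93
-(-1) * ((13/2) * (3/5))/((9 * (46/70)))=91/138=0.66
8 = 8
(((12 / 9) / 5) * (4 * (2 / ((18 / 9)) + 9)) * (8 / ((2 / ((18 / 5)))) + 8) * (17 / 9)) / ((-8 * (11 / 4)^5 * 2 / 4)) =-15597568 / 21741885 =-0.72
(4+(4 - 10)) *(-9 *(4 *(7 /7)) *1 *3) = 216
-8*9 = -72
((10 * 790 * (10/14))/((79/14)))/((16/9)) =1125/2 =562.50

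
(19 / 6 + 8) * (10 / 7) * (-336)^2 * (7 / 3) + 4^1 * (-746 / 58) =121863468 / 29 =4202188.55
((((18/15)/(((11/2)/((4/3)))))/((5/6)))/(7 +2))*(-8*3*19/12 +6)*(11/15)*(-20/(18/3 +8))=2048/1575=1.30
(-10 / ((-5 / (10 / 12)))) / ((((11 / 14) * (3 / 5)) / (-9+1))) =-2800 / 99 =-28.28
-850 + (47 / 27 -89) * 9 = -4906 / 3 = -1635.33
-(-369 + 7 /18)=6635 /18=368.61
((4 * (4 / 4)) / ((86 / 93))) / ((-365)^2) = 186 / 5728675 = 0.00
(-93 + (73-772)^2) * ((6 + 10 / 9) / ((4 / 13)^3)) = 357750692 / 3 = 119250230.67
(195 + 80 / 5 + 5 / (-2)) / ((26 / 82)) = 17097 / 26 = 657.58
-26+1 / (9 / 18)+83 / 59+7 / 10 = -12917 / 590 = -21.89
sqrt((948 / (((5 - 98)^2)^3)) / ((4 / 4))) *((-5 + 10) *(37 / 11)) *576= 23680 *sqrt(237) / 983103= 0.37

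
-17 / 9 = -1.89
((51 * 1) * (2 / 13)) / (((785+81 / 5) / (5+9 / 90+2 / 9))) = 8143 / 156234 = 0.05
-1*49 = -49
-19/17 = -1.12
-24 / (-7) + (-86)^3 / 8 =-556525 / 7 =-79503.57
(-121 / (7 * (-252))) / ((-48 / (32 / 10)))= -121 / 26460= -0.00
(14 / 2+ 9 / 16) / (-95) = -121 / 1520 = -0.08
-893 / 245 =-3.64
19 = 19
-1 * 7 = -7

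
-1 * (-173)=173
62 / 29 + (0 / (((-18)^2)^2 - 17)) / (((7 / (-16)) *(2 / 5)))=62 / 29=2.14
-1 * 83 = -83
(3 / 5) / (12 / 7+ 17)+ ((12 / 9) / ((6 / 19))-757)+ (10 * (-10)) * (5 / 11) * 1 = -51759296 / 64845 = -798.20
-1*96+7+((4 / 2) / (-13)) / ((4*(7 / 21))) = -2317 / 26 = -89.12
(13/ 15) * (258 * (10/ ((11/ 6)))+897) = 109837/ 55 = 1997.04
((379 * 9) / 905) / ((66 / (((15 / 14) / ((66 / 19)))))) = 21603 / 1226456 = 0.02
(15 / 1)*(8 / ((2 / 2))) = 120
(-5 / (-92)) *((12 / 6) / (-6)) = -5 / 276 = -0.02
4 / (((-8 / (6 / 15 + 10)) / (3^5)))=-6318 / 5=-1263.60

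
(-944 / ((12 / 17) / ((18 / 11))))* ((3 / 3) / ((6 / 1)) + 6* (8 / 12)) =-100300 / 11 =-9118.18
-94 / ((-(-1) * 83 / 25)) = -2350 / 83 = -28.31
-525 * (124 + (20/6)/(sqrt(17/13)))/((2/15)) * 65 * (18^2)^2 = -3331544580000 - 89557650000 * sqrt(221)/17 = -3409860473044.02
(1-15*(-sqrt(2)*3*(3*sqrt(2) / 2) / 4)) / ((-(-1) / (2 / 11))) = 139 / 22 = 6.32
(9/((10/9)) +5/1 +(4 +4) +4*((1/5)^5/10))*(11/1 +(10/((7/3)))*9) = 32686359/31250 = 1045.96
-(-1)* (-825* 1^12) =-825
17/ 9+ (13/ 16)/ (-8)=2059/ 1152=1.79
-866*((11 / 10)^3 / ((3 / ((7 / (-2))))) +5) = -8955739 / 3000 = -2985.25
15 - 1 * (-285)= 300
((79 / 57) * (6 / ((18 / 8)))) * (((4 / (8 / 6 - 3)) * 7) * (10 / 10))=-17696 / 285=-62.09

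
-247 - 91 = -338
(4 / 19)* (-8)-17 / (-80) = -2237 / 1520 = -1.47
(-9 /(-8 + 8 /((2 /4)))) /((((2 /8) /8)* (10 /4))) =-72 /5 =-14.40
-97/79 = -1.23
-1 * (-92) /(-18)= -46 /9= -5.11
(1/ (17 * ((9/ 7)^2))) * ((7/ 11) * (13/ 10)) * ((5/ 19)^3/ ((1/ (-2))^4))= 0.01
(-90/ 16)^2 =2025/ 64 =31.64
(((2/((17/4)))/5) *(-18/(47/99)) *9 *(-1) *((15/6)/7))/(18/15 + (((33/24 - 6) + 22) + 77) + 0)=2566080/21382039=0.12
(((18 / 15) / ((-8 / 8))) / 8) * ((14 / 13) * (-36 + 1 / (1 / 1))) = 147 / 26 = 5.65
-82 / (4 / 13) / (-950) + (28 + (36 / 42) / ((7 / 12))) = 2769717 / 93100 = 29.75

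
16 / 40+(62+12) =372 / 5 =74.40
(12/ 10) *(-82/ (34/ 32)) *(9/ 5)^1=-70848/ 425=-166.70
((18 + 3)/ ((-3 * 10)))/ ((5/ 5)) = -7/ 10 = -0.70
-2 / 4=-1 / 2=-0.50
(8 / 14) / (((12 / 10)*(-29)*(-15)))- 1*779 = -1423231 / 1827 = -779.00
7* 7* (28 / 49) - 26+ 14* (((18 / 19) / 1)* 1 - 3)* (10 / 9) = -1706 / 57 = -29.93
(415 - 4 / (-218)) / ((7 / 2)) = 90474 / 763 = 118.58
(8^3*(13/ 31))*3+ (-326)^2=3314524/ 31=106920.13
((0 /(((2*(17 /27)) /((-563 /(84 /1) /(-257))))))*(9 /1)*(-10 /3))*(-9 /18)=0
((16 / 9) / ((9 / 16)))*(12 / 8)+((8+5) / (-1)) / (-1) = 479 / 27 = 17.74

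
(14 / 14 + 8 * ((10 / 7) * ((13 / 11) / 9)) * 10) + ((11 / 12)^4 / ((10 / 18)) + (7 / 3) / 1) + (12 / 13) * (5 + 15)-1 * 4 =130971187 / 3843840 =34.07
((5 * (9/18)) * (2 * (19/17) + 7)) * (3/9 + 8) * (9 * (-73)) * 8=-17191500/17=-1011264.71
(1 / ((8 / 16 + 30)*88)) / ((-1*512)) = -1 / 1374208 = -0.00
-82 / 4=-41 / 2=-20.50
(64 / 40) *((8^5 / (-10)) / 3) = -131072 / 75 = -1747.63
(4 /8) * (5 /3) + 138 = 833 /6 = 138.83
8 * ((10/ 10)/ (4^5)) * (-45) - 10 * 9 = -11565/ 128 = -90.35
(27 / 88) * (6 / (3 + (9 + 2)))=81 / 616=0.13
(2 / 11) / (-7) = -2 / 77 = -0.03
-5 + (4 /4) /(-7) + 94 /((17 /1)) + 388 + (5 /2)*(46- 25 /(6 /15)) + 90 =208077 /476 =437.14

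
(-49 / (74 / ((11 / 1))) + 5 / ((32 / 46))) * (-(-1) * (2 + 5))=-399 / 592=-0.67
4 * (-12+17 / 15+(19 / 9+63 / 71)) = -100556 / 3195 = -31.47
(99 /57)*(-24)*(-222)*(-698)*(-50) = 6136257600 /19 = 322960926.32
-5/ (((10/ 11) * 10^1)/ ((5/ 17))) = -11/ 68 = -0.16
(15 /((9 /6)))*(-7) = -70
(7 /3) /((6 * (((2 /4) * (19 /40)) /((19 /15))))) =56 /27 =2.07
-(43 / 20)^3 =-79507 / 8000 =-9.94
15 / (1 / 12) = 180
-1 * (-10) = 10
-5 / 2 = -2.50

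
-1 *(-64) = 64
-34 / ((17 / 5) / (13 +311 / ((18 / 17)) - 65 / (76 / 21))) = -987565 / 342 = -2887.62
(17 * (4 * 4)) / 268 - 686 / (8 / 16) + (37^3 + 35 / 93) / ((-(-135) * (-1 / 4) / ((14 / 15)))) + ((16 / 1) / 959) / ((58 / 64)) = -972643431782608 / 350912940525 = -2771.75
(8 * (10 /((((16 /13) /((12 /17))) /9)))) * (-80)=-561600 /17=-33035.29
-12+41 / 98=-1135 / 98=-11.58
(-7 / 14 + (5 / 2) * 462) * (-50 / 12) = -57725 / 12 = -4810.42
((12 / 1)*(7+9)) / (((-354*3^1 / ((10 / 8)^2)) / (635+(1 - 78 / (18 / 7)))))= -90850 / 531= -171.09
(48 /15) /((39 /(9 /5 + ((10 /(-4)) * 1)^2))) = 644 /975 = 0.66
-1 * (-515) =515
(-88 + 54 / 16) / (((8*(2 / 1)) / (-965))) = 653305 / 128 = 5103.95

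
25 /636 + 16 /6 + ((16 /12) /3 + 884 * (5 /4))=2114351 /1908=1108.15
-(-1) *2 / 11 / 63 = 2 / 693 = 0.00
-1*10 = -10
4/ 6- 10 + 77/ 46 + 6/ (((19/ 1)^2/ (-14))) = -393169/ 49818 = -7.89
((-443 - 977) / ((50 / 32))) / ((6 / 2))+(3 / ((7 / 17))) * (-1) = -32573 / 105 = -310.22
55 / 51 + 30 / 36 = 65 / 34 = 1.91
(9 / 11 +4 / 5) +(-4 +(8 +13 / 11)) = 34 / 5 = 6.80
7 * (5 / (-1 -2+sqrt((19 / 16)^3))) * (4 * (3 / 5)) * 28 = -28901376 / 30005 -2860032 * sqrt(19) / 30005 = -1378.70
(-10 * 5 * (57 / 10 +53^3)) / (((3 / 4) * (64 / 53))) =-8219565.73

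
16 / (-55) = -16 / 55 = -0.29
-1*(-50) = 50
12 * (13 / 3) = 52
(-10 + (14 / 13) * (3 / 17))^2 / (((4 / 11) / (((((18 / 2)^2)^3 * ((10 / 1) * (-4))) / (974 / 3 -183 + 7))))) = -412152137559360 / 10891543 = -37841482.84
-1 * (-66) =66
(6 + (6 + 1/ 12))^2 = 21025/ 144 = 146.01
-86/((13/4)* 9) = -344/117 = -2.94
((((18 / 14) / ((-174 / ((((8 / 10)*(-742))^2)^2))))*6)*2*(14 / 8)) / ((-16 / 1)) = 21824691702912 / 18125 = 1204120921.54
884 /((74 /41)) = 18122 /37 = 489.78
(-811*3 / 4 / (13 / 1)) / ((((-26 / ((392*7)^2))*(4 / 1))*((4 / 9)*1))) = 2576160153 / 338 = 7621775.60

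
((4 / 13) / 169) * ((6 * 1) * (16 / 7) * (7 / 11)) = 384 / 24167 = 0.02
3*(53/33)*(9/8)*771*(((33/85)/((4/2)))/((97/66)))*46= 837405459/32980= 25391.31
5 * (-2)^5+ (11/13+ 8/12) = -6181/39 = -158.49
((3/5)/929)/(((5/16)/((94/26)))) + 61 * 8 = 147341656/301925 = 488.01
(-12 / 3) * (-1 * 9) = 36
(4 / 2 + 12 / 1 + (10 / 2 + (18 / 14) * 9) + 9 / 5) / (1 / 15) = 3399 / 7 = 485.57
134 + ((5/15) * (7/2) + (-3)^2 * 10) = 1351/6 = 225.17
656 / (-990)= -328 / 495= -0.66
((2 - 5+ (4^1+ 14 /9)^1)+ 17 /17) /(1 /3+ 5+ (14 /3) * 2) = 8 /33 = 0.24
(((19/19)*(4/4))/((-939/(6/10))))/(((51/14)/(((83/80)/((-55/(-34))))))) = -0.00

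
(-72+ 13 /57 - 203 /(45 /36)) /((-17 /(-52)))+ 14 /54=-31222547 /43605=-716.03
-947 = -947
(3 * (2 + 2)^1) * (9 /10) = 54 /5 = 10.80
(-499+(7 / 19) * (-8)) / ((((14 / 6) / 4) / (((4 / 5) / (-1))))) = 457776 / 665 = 688.38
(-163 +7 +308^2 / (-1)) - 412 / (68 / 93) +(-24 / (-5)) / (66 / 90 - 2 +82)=-1967775685 / 20587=-95583.41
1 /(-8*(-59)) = 1 /472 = 0.00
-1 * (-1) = 1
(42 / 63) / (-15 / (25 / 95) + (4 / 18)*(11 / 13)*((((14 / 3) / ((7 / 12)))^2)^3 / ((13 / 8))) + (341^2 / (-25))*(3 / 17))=215475 / 9520467386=0.00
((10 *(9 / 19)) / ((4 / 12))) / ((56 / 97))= 13095 / 532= 24.61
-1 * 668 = -668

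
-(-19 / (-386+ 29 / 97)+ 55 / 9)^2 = -5902234276 / 155525841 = -37.95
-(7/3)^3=-343/27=-12.70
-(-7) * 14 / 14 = 7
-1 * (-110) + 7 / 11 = 110.64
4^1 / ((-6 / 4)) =-8 / 3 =-2.67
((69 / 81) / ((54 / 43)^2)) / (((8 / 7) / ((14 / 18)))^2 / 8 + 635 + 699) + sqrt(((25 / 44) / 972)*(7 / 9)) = 102107327 / 252224418024 + 5*sqrt(231) / 3564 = 0.02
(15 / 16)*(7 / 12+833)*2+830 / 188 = 2357345 / 1504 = 1567.38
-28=-28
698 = 698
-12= -12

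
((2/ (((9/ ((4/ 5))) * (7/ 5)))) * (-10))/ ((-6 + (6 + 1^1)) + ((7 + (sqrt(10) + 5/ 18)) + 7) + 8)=-0.05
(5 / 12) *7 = 35 / 12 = 2.92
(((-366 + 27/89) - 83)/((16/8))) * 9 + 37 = -176410/89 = -1982.13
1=1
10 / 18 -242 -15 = -2308 / 9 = -256.44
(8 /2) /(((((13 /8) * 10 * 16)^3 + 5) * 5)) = 4 /87880025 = 0.00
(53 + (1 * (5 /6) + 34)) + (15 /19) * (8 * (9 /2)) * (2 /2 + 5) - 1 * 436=-20251 /114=-177.64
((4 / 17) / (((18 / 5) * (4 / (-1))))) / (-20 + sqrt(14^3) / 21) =5 * sqrt(14) / 180744 + 25 / 30124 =0.00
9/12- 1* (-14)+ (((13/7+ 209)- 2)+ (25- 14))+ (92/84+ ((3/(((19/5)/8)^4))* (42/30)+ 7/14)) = 3488866961/10946964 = 318.71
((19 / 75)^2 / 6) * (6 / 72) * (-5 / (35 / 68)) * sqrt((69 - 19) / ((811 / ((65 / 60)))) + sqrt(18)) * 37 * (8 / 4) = -227069 * sqrt(1581450 + 71033868 * sqrt(2)) / 1724388750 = -1.33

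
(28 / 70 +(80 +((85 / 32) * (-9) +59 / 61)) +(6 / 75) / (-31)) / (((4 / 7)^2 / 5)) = 879.83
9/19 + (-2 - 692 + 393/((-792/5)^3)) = -2182081151317/3146356224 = -693.53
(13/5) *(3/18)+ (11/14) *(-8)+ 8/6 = -949/210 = -4.52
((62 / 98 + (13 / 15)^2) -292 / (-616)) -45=-10464143 / 242550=-43.14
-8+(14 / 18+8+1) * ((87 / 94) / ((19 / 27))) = 4340 / 893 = 4.86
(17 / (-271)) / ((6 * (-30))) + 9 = 439037 / 48780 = 9.00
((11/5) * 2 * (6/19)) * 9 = 1188/95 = 12.51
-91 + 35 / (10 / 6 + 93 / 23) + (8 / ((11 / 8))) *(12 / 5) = -1536553 / 21670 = -70.91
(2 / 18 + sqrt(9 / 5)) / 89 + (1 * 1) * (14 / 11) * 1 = 3 * sqrt(5) / 445 + 11225 / 8811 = 1.29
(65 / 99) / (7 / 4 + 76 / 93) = 1612 / 6303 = 0.26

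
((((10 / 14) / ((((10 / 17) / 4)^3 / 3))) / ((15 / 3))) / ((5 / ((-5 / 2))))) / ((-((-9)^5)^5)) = -19652 / 209386913076790338391322625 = -0.00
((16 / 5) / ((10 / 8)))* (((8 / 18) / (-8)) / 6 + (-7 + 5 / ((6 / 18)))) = 13808 / 675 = 20.46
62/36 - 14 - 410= -7601/18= -422.28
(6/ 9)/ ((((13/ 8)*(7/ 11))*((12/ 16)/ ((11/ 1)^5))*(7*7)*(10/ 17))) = 4802.92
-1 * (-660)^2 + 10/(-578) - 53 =-125903722/289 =-435653.02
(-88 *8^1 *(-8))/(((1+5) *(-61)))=-2816/183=-15.39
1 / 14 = 0.07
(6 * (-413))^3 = -15216119352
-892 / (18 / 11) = -4906 / 9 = -545.11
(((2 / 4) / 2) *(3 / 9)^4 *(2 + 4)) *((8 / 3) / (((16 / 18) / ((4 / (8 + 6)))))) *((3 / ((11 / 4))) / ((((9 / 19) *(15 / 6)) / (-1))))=-152 / 10395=-0.01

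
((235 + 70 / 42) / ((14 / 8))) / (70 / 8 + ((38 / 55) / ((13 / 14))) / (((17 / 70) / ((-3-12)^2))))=0.19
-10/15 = -2/3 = -0.67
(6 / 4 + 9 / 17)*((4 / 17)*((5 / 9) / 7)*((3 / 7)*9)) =2070 / 14161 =0.15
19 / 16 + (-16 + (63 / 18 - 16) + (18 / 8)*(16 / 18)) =-405 / 16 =-25.31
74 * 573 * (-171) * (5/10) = -3625371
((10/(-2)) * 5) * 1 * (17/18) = -425/18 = -23.61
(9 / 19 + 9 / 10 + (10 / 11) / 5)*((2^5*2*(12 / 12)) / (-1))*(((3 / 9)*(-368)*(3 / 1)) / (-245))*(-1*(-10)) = -76567552 / 51205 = -1495.31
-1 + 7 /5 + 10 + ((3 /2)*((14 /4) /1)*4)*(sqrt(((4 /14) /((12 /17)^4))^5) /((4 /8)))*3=189.41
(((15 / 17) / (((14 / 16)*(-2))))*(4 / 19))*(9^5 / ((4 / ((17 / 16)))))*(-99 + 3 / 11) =480954105 / 2926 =164372.56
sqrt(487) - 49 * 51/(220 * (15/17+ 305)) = -42483/1144000+ sqrt(487) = 22.03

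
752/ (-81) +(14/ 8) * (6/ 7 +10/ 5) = -347/ 81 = -4.28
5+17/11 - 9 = -27/11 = -2.45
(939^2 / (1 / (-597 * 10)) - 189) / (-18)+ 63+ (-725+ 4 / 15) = 292436813.77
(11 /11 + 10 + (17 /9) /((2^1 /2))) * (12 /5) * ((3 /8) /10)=29 /25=1.16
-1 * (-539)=539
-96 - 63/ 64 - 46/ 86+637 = 1484651/ 2752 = 539.48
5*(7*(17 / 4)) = 595 / 4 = 148.75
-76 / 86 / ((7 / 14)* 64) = -19 / 688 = -0.03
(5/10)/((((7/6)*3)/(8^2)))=64/7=9.14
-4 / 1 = -4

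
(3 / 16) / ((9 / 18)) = 0.38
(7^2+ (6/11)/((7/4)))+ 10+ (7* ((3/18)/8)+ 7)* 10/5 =136019/1848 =73.60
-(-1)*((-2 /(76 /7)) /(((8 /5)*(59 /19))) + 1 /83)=-1961 /78352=-0.03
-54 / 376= -0.14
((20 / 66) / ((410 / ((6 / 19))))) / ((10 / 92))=92 / 42845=0.00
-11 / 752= -0.01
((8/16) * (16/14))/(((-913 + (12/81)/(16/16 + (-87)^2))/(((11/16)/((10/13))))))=-2922777/5225025848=-0.00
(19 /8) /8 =19 /64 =0.30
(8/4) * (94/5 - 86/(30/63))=-1618/5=-323.60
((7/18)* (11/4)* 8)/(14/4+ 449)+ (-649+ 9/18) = -10563757/16290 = -648.48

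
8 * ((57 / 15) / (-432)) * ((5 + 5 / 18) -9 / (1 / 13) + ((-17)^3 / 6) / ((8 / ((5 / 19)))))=379367 / 38880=9.76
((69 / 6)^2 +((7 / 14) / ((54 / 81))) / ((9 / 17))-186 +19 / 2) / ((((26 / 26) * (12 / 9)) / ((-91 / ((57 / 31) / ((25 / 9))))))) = 18124925 / 4104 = 4416.40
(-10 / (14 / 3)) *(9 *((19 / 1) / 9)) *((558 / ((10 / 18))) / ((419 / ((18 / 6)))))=-858762 / 2933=-292.79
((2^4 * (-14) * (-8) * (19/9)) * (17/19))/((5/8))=243712/45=5415.82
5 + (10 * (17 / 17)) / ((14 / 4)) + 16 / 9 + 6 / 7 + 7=1102 / 63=17.49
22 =22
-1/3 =-0.33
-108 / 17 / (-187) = 108 / 3179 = 0.03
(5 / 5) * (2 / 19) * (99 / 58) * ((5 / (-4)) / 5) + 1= 2105 / 2204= 0.96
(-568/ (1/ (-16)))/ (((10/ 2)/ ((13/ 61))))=118144/ 305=387.36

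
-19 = -19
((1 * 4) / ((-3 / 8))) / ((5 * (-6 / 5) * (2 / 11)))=88 / 9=9.78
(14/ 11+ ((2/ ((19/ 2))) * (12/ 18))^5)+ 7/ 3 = 23867478709/ 6618612627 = 3.61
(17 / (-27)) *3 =-17 / 9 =-1.89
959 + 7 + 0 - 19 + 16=963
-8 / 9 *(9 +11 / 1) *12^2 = -2560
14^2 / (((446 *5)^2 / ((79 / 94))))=3871 / 116863150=0.00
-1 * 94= -94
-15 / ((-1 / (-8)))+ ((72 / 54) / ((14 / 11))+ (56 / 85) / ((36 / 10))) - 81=-213953 / 1071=-199.77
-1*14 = -14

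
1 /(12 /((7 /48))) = 7 /576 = 0.01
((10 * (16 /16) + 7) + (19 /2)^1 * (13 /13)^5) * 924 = 24486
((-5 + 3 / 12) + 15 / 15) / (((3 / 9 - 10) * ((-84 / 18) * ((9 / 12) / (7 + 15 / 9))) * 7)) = -195 / 1421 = -0.14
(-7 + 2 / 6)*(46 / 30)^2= -2116 / 135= -15.67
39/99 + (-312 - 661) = -32096/33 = -972.61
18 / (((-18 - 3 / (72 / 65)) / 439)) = -189648 / 497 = -381.59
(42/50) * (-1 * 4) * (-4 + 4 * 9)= -2688/25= -107.52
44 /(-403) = -44 /403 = -0.11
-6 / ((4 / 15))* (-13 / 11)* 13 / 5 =1521 / 22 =69.14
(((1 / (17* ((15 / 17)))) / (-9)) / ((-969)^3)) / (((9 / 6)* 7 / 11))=22 / 2579433847515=0.00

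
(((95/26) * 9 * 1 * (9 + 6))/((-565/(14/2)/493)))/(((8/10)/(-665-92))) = 33504119775/11752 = 2850929.18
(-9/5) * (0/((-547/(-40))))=0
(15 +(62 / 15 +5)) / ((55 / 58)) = 20996 / 825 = 25.45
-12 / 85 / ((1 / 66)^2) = -52272 / 85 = -614.96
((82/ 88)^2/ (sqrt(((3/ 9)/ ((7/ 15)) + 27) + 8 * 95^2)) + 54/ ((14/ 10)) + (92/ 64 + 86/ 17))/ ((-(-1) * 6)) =1681 * sqrt(3539158)/ 5872979904 + 28603/ 3808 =7.51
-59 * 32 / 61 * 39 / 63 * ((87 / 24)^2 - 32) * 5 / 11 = 164.25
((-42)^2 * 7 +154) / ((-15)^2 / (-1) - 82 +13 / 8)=-14288 / 349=-40.94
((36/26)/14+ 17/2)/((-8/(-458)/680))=30462725/91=334755.22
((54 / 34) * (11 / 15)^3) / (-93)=-1331 / 197625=-0.01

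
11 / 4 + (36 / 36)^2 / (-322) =1769 / 644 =2.75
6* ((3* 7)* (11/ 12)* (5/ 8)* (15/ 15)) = 1155/ 16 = 72.19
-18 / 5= -3.60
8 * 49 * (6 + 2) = 3136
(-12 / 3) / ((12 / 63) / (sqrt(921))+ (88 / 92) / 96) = -246.30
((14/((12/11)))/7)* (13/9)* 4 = 286/27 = 10.59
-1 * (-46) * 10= 460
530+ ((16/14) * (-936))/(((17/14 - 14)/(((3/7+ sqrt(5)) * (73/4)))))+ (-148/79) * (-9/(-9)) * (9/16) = 468534967/395948+ 273312 * sqrt(5)/179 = 4597.54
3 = 3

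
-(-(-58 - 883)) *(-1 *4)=3764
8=8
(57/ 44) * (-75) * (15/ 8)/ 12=-21375/ 1408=-15.18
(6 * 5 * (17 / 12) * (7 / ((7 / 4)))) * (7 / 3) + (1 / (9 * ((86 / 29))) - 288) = 84137 / 774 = 108.70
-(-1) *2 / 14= 1 / 7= 0.14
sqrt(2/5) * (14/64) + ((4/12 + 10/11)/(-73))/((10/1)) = -41/24090 + 7 * sqrt(10)/160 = 0.14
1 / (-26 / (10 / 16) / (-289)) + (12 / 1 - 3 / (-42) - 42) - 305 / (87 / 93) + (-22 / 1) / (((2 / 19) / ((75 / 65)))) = -24919329 / 42224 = -590.17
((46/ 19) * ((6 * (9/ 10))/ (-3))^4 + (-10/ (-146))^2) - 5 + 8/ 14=9298609218/ 442973125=20.99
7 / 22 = 0.32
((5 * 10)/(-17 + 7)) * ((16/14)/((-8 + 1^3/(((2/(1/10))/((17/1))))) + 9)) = -800/259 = -3.09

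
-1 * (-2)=2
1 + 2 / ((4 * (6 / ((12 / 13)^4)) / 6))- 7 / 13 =23550 / 28561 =0.82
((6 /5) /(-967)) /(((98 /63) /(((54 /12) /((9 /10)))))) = -27 /6769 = -0.00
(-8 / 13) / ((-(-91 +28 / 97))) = -776 / 114387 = -0.01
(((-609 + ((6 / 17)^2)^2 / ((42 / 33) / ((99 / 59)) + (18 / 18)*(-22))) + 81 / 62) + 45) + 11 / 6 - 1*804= -61308435442624 / 44919180699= -1364.86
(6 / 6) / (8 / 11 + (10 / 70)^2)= 1.34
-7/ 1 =-7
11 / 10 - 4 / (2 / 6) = -109 / 10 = -10.90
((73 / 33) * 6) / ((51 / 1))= 146 / 561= 0.26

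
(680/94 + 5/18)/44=6355/37224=0.17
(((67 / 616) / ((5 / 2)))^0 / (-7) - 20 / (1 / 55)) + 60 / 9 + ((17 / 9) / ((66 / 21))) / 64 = -96994879 / 88704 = -1093.47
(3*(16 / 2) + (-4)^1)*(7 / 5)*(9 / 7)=36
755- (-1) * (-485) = 270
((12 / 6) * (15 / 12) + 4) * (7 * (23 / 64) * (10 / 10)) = 2093 / 128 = 16.35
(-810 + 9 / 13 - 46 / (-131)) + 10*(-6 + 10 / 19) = -27946527 / 32357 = -863.69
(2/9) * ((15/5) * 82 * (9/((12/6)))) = 246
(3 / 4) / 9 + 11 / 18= 25 / 36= 0.69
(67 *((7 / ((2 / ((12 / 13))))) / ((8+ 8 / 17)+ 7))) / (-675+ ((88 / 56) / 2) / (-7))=-4688124 / 226204459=-0.02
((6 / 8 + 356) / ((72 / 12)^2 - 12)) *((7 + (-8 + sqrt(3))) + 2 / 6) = -1427 / 144 + 1427 *sqrt(3) / 96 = 15.84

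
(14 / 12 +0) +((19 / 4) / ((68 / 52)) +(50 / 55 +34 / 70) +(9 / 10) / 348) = 5645327 / 911064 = 6.20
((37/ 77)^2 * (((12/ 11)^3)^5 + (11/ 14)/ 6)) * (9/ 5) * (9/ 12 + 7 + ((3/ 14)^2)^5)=12338341749754371033221791733120643/ 1002951934043244539301258747842560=12.30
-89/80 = -1.11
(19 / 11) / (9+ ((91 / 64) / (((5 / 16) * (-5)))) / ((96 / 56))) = 22800 / 111793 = 0.20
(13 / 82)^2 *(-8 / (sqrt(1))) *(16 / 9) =-5408 / 15129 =-0.36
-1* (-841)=841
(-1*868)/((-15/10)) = 1736/3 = 578.67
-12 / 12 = -1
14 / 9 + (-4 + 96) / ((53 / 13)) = 11506 / 477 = 24.12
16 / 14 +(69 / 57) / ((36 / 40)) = 2978 / 1197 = 2.49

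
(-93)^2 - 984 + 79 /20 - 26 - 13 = 7629.95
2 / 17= 0.12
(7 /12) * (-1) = -7 /12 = -0.58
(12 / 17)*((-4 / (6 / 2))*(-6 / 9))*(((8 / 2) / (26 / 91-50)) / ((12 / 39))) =-728 / 4437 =-0.16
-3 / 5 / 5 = -3 / 25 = -0.12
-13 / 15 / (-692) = 13 / 10380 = 0.00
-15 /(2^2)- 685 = -2755 /4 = -688.75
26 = 26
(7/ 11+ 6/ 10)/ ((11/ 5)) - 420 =-50752/ 121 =-419.44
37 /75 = 0.49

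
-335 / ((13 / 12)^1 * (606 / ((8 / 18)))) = -2680 / 11817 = -0.23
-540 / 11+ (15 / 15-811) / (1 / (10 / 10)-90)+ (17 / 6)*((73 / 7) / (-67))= -111383039 / 2754906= -40.43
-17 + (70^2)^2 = 24009983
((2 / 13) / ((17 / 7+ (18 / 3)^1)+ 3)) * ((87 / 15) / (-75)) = -203 / 195000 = -0.00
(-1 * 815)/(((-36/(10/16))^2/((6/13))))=-20375/179712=-0.11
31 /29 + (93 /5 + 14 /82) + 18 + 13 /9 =39.28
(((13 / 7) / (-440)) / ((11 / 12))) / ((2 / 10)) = -39 / 1694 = -0.02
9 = 9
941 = 941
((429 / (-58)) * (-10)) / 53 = 2145 / 1537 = 1.40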